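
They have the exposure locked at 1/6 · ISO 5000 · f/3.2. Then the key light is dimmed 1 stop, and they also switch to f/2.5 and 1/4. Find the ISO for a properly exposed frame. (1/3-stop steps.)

ISO 4000

Scene light: 1 stop darker.
Aperture: f/3.2 → f/2.8 → f/2.5 — 2/3 stop opened up (brighter).
Shutter speed: 1/6 → 1/5 → 1/4 — 2/3 stop slower (brighter).
Net so far: 1/3 stop brighter. ISO: 5000 → 4000.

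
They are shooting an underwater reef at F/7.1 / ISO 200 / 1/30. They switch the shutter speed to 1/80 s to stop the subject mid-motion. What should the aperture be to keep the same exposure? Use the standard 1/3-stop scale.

Shutter speed: 1/30 → 1/40 → 1/50 → 1/60 → 1/80 — 1 1/3 stops faster (darker).
Need 1 1/3 stops brighter from the aperture: f/7.1 → f/6.3 → f/5.6 → f/5 → f/4.5.

f/4.5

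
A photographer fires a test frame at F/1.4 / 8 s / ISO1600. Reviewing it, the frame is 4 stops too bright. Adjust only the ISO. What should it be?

ISO 100

Overexposed by 4 stops → need 4 stops darker.
ISO: 1600 → 800 → 400 → 200 → 100.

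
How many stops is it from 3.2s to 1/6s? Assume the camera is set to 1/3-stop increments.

3.2 → 2.5 → 2 → 1.6 → 1.3 → 1 → 0.8 → 0.6 → 0.5 → 0.4 → 0.3 → 1/4 → 1/5 → 1/6 — count the steps: 13 third-stops = 4 1/3 stops.

4 1/3 stops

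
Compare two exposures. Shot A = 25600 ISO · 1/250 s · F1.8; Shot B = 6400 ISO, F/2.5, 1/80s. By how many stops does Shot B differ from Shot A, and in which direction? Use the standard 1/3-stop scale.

1 1/3 stops darker

Aperture: f/1.8 → f/2 → f/2.2 → f/2.5 — 1 stop smaller aperture (darker).
Shutter speed: 1/250 → 1/200 → 1/160 → 1/125 → 1/100 → 1/80 — 1 2/3 stops longer (brighter).
ISO: 25600 → 20000 → 16000 → 12800 → 10000 → 8000 → 6400 — 2 stops lower (darker).
Net: −1 +1 2/3 −2 = −1 1/3 stops.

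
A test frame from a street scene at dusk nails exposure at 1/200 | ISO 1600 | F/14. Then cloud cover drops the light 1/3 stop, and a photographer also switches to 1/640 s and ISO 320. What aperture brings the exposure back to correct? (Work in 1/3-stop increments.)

Scene light: 1/3 stop darker.
Shutter speed: 1/200 → 1/250 → 1/320 → 1/400 → 1/500 → 1/640 — 1 2/3 stops faster (darker).
ISO: 1600 → 1250 → 1000 → 800 → 640 → 500 → 400 → 320 — 2 1/3 stops lower (darker).
Net so far: 4 1/3 stops darker. Aperture: f/14 → f/13 → f/11 → f/10 → f/9 → f/8 → f/7.1 → f/6.3 → f/5.6 → f/5 → f/4.5 → f/4 → f/3.5 → f/3.2.

f/3.2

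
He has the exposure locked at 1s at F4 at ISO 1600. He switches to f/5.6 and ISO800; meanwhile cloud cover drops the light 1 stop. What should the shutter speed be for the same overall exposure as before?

Scene light: 1 stop darker.
Aperture: f/4 → f/5.6 — 1 stop smaller aperture (darker).
ISO: 1600 → 800 — 1 stop dropped (darker).
Net so far: 3 stops darker. Shutter speed: 1 → 2 → 4 → 8.

8 s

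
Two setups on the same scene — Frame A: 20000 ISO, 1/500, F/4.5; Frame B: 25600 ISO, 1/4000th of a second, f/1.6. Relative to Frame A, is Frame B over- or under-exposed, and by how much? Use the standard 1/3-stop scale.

1/3 stop brighter

Aperture: f/4.5 → f/4 → f/3.5 → f/3.2 → f/2.8 → f/2.5 → f/2.2 → f/2 → f/1.8 → f/1.6 — 3 stops wider (brighter).
Shutter speed: 1/500 → 1/640 → 1/800 → 1/1000 → 1/1250 → 1/1600 → 1/2000 → 1/2500 → 1/3200 → 1/4000 — 3 stops shorter (darker).
ISO: 20000 → 25600 — 1/3 stop higher (brighter).
Net: +3 −3 +1/3 = +1/3 stops.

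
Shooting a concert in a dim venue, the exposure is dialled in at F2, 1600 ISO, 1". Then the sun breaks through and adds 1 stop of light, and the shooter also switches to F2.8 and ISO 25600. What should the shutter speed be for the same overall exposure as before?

Scene light: 1 stop brighter.
Aperture: f/2 → f/2.8 — 1 stop smaller aperture (darker).
ISO: 1600 → 3200 → 6400 → 12800 → 25600 — 4 stops raised (brighter).
Net so far: 4 stops brighter. Shutter speed: 1 → 1/2 → 1/4 → 1/8 → 1/15.

1/15s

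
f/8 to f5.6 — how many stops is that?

1 stop

f/8 → f/5.6 — count the steps: 1 stop.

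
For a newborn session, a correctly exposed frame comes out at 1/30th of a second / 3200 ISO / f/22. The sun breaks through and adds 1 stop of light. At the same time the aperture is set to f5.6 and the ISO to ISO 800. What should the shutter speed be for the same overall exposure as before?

1/250s

Scene light: 1 stop brighter.
Aperture: f/22 → f/16 → f/11 → f/8 → f/5.6 — 4 stops larger aperture (brighter).
ISO: 3200 → 1600 → 800 — 2 stops lower (darker).
Net so far: 3 stops brighter. Shutter speed: 1/30 → 1/60 → 1/125 → 1/250.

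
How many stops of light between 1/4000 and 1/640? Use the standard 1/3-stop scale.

2 2/3 stops

1/4000 → 1/3200 → 1/2500 → 1/2000 → 1/1600 → 1/1250 → 1/1000 → 1/800 → 1/640 — count the steps: 8 third-stops = 2 2/3 stops.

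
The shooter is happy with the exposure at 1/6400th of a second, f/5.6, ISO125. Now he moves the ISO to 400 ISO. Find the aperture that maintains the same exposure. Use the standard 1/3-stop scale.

f/10

ISO: 125 → 160 → 200 → 250 → 320 → 400 — 1 2/3 stops raised (brighter).
Need 1 2/3 stops darker from the aperture: f/5.6 → f/6.3 → f/7.1 → f/8 → f/9 → f/10.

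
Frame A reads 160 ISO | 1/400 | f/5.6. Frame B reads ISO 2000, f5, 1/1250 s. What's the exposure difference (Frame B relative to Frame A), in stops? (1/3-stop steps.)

2 1/3 stops brighter

Aperture: f/5.6 → f/5 — 1/3 stop larger aperture (brighter).
Shutter speed: 1/400 → 1/500 → 1/640 → 1/800 → 1/1000 → 1/1250 — 1 2/3 stops faster (darker).
ISO: 160 → 200 → 250 → 320 → 400 → 500 → 640 → 800 → 1000 → 1250 → 1600 → 2000 — 3 2/3 stops higher (brighter).
Net: +1/3 −1 2/3 +3 2/3 = +2 1/3 stops.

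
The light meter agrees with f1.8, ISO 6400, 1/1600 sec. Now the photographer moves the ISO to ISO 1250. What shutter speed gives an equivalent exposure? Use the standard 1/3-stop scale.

ISO: 6400 → 5000 → 4000 → 3200 → 2500 → 2000 → 1600 → 1250 — 2 1/3 stops dropped (darker).
Need 2 1/3 stops brighter from the shutter speed: 1/1600 → 1/1250 → 1/1000 → 1/800 → 1/640 → 1/500 → 1/400 → 1/320.

1/320s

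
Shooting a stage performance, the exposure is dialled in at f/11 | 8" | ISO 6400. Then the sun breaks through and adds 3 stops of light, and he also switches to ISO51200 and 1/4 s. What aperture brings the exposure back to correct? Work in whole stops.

f/16

Scene light: 3 stops brighter.
ISO: 6400 → 12800 → 25600 → 51200 — 3 stops raised (brighter).
Shutter speed: 8 → 4 → 2 → 1 → 1/2 → 1/4 — 5 stops shorter (darker).
Net so far: 1 stop brighter. Aperture: f/11 → f/16.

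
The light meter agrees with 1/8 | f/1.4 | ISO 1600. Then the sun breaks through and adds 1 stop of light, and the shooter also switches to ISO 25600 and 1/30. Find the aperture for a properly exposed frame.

Scene light: 1 stop brighter.
ISO: 1600 → 3200 → 6400 → 12800 → 25600 — 4 stops raised (brighter).
Shutter speed: 1/8 → 1/15 → 1/30 — 2 stops shorter (darker).
Net so far: 3 stops brighter. Aperture: f/1.4 → f/2 → f/2.8 → f/4.

f/4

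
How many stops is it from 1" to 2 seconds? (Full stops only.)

1 stop

1 → 2 — count the steps: 1 stop.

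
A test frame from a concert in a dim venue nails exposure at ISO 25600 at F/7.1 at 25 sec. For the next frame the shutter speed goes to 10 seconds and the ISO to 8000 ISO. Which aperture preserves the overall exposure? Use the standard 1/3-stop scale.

Shutter speed: 25 → 20 → 15 → 13 → 10 — 1 1/3 stops faster (darker).
ISO: 25600 → 20000 → 16000 → 12800 → 10000 → 8000 — 1 2/3 stops dropped (darker).
Net change so far: 3 stops darker. Offset with the aperture: f/7.1 → f/6.3 → f/5.6 → f/5 → f/4.5 → f/4 → f/3.5 → f/3.2 → f/2.8 → f/2.5.

f/2.5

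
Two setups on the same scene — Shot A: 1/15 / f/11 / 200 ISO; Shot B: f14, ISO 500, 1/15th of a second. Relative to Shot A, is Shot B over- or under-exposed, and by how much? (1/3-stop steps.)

Aperture: f/11 → f/13 → f/14 — 2/3 stop narrower (darker).
Shutter speed: unchanged.
ISO: 200 → 250 → 320 → 400 → 500 — 1 1/3 stops raised (brighter).
Net: −2/3 +1 1/3 = +2/3 stops.

2/3 stop brighter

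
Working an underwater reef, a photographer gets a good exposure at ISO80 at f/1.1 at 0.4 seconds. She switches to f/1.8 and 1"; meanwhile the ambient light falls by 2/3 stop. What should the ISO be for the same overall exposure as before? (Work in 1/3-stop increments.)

Scene light: 2/3 stop darker.
Aperture: f/1.1 → f/1.2 → f/1.4 → f/1.6 → f/1.8 — 1 1/3 stops smaller aperture (darker).
Shutter speed: 0.4 → 0.5 → 0.6 → 0.8 → 1 — 1 1/3 stops longer (brighter).
Net so far: 2/3 stop darker. ISO: 80 → 100 → 125.

ISO 125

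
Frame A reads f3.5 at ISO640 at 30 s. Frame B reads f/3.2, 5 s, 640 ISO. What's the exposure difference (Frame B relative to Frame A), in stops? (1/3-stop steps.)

2 1/3 stops darker

Aperture: f/3.5 → f/3.2 — 1/3 stop larger aperture (brighter).
Shutter speed: 30 → 25 → 20 → 15 → 13 → 10 → 8 → 6 → 5 — 2 2/3 stops shorter (darker).
ISO: unchanged.
Net: +1/3 −2 2/3 = −2 1/3 stops.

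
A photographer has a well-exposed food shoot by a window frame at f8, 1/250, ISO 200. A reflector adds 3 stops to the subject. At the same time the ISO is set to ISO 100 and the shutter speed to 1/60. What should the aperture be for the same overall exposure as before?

Scene light: 3 stops brighter.
ISO: 200 → 100 — 1 stop dropped (darker).
Shutter speed: 1/250 → 1/125 → 1/60 — 2 stops longer (brighter).
Net so far: 4 stops brighter. Aperture: f/8 → f/11 → f/16 → f/22 → f/32.

f/32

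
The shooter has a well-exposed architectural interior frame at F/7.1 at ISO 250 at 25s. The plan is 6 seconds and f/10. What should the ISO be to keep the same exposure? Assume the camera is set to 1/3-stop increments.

Shutter speed: 25 → 20 → 15 → 13 → 10 → 8 → 6 — 2 stops faster (darker).
Aperture: f/7.1 → f/8 → f/9 → f/10 — 1 stop narrower (darker).
Net change so far: 3 stops darker. Offset with the ISO: 250 → 320 → 400 → 500 → 640 → 800 → 1000 → 1250 → 1600 → 2000.

ISO 2000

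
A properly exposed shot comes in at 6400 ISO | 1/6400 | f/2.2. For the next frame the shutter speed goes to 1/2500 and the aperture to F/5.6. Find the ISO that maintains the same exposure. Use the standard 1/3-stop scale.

Shutter speed: 1/6400 → 1/5000 → 1/4000 → 1/3200 → 1/2500 — 1 1/3 stops longer (brighter).
Aperture: f/2.2 → f/2.5 → f/2.8 → f/3.2 → f/3.5 → f/4 → f/4.5 → f/5 → f/5.6 — 2 2/3 stops smaller aperture (darker).
Net change so far: 1 1/3 stops darker. Offset with the ISO: 6400 → 8000 → 10000 → 12800 → 16000.

ISO 16000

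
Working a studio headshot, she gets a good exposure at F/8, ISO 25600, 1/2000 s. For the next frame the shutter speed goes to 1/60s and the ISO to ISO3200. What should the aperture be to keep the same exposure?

f/16

Shutter speed: 1/2000 → 1/1000 → 1/500 → 1/250 → 1/125 → 1/60 — 5 stops slower (brighter).
ISO: 25600 → 12800 → 6400 → 3200 — 3 stops dropped (darker).
Net change so far: 2 stops brighter. Offset with the aperture: f/8 → f/11 → f/16.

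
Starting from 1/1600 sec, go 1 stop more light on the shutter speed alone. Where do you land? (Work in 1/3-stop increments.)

Shutter speed: 1/1600 → 1/1250 → 1/1000 → 1/800 — 1 stop slower (brighter).

1/800s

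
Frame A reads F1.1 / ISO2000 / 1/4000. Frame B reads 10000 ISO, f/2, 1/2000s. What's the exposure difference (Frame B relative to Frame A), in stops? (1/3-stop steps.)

Aperture: f/1.1 → f/1.2 → f/1.4 → f/1.6 → f/1.8 → f/2 — 1 2/3 stops smaller aperture (darker).
Shutter speed: 1/4000 → 1/3200 → 1/2500 → 1/2000 — 1 stop longer (brighter).
ISO: 2000 → 2500 → 3200 → 4000 → 5000 → 6400 → 8000 → 10000 — 2 1/3 stops higher (brighter).
Net: −1 2/3 +1 +2 1/3 = +1 2/3 stops.

1 2/3 stops brighter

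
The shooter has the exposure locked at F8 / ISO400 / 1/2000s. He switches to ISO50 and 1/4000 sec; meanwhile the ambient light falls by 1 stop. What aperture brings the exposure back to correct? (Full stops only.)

f/1.4

Scene light: 1 stop darker.
ISO: 400 → 200 → 100 → 50 — 3 stops dropped (darker).
Shutter speed: 1/2000 → 1/4000 — 1 stop faster (darker).
Net so far: 5 stops darker. Aperture: f/8 → f/5.6 → f/4 → f/2.8 → f/2 → f/1.4.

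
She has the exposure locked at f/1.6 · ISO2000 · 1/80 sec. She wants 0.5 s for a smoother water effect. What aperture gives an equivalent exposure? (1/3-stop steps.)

f/10

Shutter speed: 1/80 → 1/60 → 1/50 → 1/40 → 1/30 → 1/25 → 1/20 → 1/15 → 1/13 → 1/10 → 1/8 → 1/6 → 1/5 → 1/4 → 0.3 → 0.4 → 0.5 — 5 1/3 stops slower (brighter).
Need 5 1/3 stops darker from the aperture: f/1.6 → f/1.8 → f/2 → f/2.2 → f/2.5 → f/2.8 → f/3.2 → f/3.5 → f/4 → f/4.5 → f/5 → f/5.6 → f/6.3 → f/7.1 → f/8 → f/9 → f/10.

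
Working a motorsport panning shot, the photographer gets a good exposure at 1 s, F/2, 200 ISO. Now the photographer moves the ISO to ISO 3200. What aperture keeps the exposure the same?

ISO: 200 → 400 → 800 → 1600 → 3200 — 4 stops higher (brighter).
Need 4 stops darker from the aperture: f/2 → f/2.8 → f/4 → f/5.6 → f/8.

f/8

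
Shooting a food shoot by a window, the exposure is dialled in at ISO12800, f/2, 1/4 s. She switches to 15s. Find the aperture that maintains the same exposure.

Shutter speed: 1/4 → 1/2 → 1 → 2 → 4 → 8 → 15 — 6 stops slower (brighter).
Need 6 stops darker from the aperture: f/2 → f/2.8 → f/4 → f/5.6 → f/8 → f/11 → f/16.

f/16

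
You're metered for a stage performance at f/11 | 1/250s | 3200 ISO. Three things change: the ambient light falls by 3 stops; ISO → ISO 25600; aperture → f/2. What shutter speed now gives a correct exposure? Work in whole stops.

1/8000s

Scene light: 3 stops darker.
ISO: 3200 → 6400 → 12800 → 25600 — 3 stops raised (brighter).
Aperture: f/11 → f/8 → f/5.6 → f/4 → f/2.8 → f/2 — 5 stops larger aperture (brighter).
Net so far: 5 stops brighter. Shutter speed: 1/250 → 1/500 → 1/1000 → 1/2000 → 1/4000 → 1/8000.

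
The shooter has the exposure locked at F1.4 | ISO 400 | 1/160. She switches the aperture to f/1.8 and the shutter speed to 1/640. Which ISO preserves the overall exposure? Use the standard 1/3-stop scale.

Aperture: f/1.4 → f/1.6 → f/1.8 — 2/3 stop smaller aperture (darker).
Shutter speed: 1/160 → 1/200 → 1/250 → 1/320 → 1/400 → 1/500 → 1/640 — 2 stops faster (darker).
Net change so far: 2 2/3 stops darker. Offset with the ISO: 400 → 500 → 640 → 800 → 1000 → 1250 → 1600 → 2000 → 2500.

ISO 2500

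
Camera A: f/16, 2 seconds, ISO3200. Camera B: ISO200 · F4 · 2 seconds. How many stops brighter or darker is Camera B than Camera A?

Aperture: f/16 → f/11 → f/8 → f/5.6 → f/4 — 4 stops opened up (brighter).
Shutter speed: unchanged.
ISO: 3200 → 1600 → 800 → 400 → 200 — 4 stops dropped (darker).
Net: +4 −4 = 0 stops.

same exposure (0 stops)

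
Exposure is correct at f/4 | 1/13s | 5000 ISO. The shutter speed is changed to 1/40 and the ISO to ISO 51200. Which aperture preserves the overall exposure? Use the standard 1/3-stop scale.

Shutter speed: 1/13 → 1/15 → 1/20 → 1/25 → 1/30 → 1/40 — 1 2/3 stops faster (darker).
ISO: 5000 → 6400 → 8000 → 10000 → 12800 → 16000 → 20000 → 25600 → 32000 → 40000 → 51200 — 3 1/3 stops raised (brighter).
Net change so far: 1 2/3 stops brighter. Offset with the aperture: f/4 → f/4.5 → f/5 → f/5.6 → f/6.3 → f/7.1.

f/7.1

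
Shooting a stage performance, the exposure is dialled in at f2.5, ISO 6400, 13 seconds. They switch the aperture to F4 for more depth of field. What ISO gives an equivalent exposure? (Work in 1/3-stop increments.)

ISO 16000

Aperture: f/2.5 → f/2.8 → f/3.2 → f/3.5 → f/4 — 1 1/3 stops smaller aperture (darker).
Need 1 1/3 stops brighter from the ISO: 6400 → 8000 → 10000 → 12800 → 16000.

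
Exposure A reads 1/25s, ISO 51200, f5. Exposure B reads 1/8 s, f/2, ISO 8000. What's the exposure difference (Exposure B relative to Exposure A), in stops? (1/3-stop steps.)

Aperture: f/5 → f/4.5 → f/4 → f/3.5 → f/3.2 → f/2.8 → f/2.5 → f/2.2 → f/2 — 2 2/3 stops opened up (brighter).
Shutter speed: 1/25 → 1/20 → 1/15 → 1/13 → 1/10 → 1/8 — 1 2/3 stops longer (brighter).
ISO: 51200 → 40000 → 32000 → 25600 → 20000 → 16000 → 12800 → 10000 → 8000 — 2 2/3 stops dropped (darker).
Net: +2 2/3 +1 2/3 −2 2/3 = +1 2/3 stops.

1 2/3 stops brighter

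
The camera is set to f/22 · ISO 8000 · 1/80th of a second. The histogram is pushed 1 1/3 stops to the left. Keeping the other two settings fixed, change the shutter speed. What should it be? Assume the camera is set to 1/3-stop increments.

Underexposed by 1 1/3 stops → need 1 1/3 stops brighter.
Shutter speed: 1/80 → 1/60 → 1/50 → 1/40 → 1/30.

1/30s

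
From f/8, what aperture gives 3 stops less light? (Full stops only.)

Aperture: f/8 → f/11 → f/16 → f/22 — 3 stops stopped down (darker).

f/22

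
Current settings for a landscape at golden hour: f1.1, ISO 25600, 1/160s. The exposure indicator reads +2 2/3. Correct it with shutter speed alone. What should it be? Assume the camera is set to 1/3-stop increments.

Overexposed by 2 2/3 stops → need 2 2/3 stops darker.
Shutter speed: 1/160 → 1/200 → 1/250 → 1/320 → 1/400 → 1/500 → 1/640 → 1/800 → 1/1000.

1/1000s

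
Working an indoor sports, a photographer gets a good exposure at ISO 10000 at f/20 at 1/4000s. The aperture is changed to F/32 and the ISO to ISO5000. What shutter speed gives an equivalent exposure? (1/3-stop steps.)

Aperture: f/20 → f/22 → f/25 → f/29 → f/32 — 1 1/3 stops narrower (darker).
ISO: 10000 → 8000 → 6400 → 5000 — 1 stop lower (darker).
Net change so far: 2 1/3 stops darker. Offset with the shutter speed: 1/4000 → 1/3200 → 1/2500 → 1/2000 → 1/1600 → 1/1250 → 1/1000 → 1/800.

1/800s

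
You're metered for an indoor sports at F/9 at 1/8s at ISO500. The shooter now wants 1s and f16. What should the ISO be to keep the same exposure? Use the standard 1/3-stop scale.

Shutter speed: 1/8 → 1/6 → 1/5 → 1/4 → 0.3 → 0.4 → 0.5 → 0.6 → 0.8 → 1 — 3 stops longer (brighter).
Aperture: f/9 → f/10 → f/11 → f/13 → f/14 → f/16 — 1 2/3 stops smaller aperture (darker).
Net change so far: 1 1/3 stops brighter. Offset with the ISO: 500 → 400 → 320 → 250 → 200.

ISO 200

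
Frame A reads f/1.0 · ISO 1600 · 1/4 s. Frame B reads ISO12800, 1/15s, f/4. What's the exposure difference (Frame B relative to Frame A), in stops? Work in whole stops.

3 stops darker

Aperture: f/1.0 → f/1.4 → f/2 → f/2.8 → f/4 — 4 stops narrower (darker).
Shutter speed: 1/4 → 1/8 → 1/15 — 2 stops faster (darker).
ISO: 1600 → 3200 → 6400 → 12800 — 3 stops raised (brighter).
Net: −4 −2 +3 = −3 stops.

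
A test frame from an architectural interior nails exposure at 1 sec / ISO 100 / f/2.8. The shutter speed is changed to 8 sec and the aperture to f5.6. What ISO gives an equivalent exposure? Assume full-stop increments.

Shutter speed: 1 → 2 → 4 → 8 — 3 stops longer (brighter).
Aperture: f/2.8 → f/4 → f/5.6 — 2 stops stopped down (darker).
Net change so far: 1 stop brighter. Offset with the ISO: 100 → 50.

ISO 50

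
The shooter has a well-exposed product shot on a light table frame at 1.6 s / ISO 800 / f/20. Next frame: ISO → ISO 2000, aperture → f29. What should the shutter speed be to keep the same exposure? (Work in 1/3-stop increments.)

ISO: 800 → 1000 → 1250 → 1600 → 2000 — 1 1/3 stops raised (brighter).
Aperture: f/20 → f/22 → f/25 → f/29 — 1 stop narrower (darker).
Net change so far: 1/3 stop brighter. Offset with the shutter speed: 1.6 → 1.3.

1.3 s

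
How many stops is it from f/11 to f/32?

3 stops

f/11 → f/16 → f/22 → f/32 — count the steps: 3 stops.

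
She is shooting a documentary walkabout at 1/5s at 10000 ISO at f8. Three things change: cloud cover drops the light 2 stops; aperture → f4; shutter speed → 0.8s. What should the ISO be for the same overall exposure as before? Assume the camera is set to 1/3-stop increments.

Scene light: 2 stops darker.
Aperture: f/8 → f/7.1 → f/6.3 → f/5.6 → f/5 → f/4.5 → f/4 — 2 stops wider (brighter).
Shutter speed: 1/5 → 1/4 → 0.3 → 0.4 → 0.5 → 0.6 → 0.8 — 2 stops longer (brighter).
Net so far: 2 stops brighter. ISO: 10000 → 8000 → 6400 → 5000 → 4000 → 3200 → 2500.

ISO 2500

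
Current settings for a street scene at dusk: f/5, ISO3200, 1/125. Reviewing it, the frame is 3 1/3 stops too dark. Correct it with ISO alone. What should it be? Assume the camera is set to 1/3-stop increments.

ISO 32000

Underexposed by 3 1/3 stops → need 3 1/3 stops brighter.
ISO: 3200 → 4000 → 5000 → 6400 → 8000 → 10000 → 12800 → 16000 → 20000 → 25600 → 32000.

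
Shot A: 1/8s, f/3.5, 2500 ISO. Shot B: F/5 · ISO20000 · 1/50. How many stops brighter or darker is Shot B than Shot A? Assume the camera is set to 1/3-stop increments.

Aperture: f/3.5 → f/4 → f/4.5 → f/5 — 1 stop narrower (darker).
Shutter speed: 1/8 → 1/10 → 1/13 → 1/15 → 1/20 → 1/25 → 1/30 → 1/40 → 1/50 — 2 2/3 stops faster (darker).
ISO: 2500 → 3200 → 4000 → 5000 → 6400 → 8000 → 10000 → 12800 → 16000 → 20000 — 3 stops raised (brighter).
Net: −1 −2 2/3 +3 = −2/3 stops.

2/3 stop darker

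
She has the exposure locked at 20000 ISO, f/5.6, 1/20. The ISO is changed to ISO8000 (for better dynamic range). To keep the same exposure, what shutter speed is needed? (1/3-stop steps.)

ISO: 20000 → 16000 → 12800 → 10000 → 8000 — 1 1/3 stops lower (darker).
Need 1 1/3 stops brighter from the shutter speed: 1/20 → 1/15 → 1/13 → 1/10 → 1/8.

1/8s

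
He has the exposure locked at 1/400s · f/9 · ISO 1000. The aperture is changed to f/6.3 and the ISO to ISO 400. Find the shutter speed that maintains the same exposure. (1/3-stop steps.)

Aperture: f/9 → f/8 → f/7.1 → f/6.3 — 1 stop wider (brighter).
ISO: 1000 → 800 → 640 → 500 → 400 — 1 1/3 stops lower (darker).
Net change so far: 1/3 stop darker. Offset with the shutter speed: 1/400 → 1/320.

1/320s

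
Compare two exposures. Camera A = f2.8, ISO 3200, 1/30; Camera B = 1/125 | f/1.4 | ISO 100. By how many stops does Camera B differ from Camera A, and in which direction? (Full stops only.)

Aperture: f/2.8 → f/2 → f/1.4 — 2 stops larger aperture (brighter).
Shutter speed: 1/30 → 1/60 → 1/125 — 2 stops shorter (darker).
ISO: 3200 → 1600 → 800 → 400 → 200 → 100 — 5 stops lower (darker).
Net: +2 −2 −5 = −5 stops.

5 stops darker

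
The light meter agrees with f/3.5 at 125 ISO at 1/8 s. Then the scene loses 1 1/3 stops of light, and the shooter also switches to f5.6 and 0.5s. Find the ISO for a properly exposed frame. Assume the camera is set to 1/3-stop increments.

Scene light: 1 1/3 stops darker.
Aperture: f/3.5 → f/4 → f/4.5 → f/5 → f/5.6 — 1 1/3 stops smaller aperture (darker).
Shutter speed: 1/8 → 1/6 → 1/5 → 1/4 → 0.3 → 0.4 → 0.5 — 2 stops longer (brighter).
Net so far: 2/3 stop darker. ISO: 125 → 160 → 200.

ISO 200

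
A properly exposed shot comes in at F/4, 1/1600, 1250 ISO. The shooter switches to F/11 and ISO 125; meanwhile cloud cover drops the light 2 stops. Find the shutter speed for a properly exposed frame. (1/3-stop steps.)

Scene light: 2 stops darker.
Aperture: f/4 → f/4.5 → f/5 → f/5.6 → f/6.3 → f/7.1 → f/8 → f/9 → f/10 → f/11 — 3 stops stopped down (darker).
ISO: 1250 → 1000 → 800 → 640 → 500 → 400 → 320 → 250 → 200 → 160 → 125 — 3 1/3 stops dropped (darker).
Net so far: 8 1/3 stops darker. Shutter speed: 1/1600 → 1/1250 → 1/1000 → 1/800 → 1/640 → 1/500 → 1/400 → 1/320 → 1/250 → 1/200 → 1/160 → 1/125 → 1/100 → 1/80 → 1/60 → 1/50 → 1/40 → 1/30 → 1/25 → 1/20 → 1/15 → 1/13 → 1/10 → 1/8 → 1/6 → 1/5.

1/5s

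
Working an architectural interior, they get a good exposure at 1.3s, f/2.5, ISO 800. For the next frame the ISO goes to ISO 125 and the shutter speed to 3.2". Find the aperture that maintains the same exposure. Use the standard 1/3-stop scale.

ISO: 800 → 640 → 500 → 400 → 320 → 250 → 200 → 160 → 125 — 2 2/3 stops lower (darker).
Shutter speed: 1.3 → 1.6 → 2 → 2.5 → 3.2 — 1 1/3 stops longer (brighter).
Net change so far: 1 1/3 stops darker. Offset with the aperture: f/2.5 → f/2.2 → f/2 → f/1.8 → f/1.6.

f/1.6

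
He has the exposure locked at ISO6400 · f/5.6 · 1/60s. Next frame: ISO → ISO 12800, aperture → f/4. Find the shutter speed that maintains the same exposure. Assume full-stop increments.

1/250s

ISO: 6400 → 12800 — 1 stop higher (brighter).
Aperture: f/5.6 → f/4 — 1 stop larger aperture (brighter).
Net change so far: 2 stops brighter. Offset with the shutter speed: 1/60 → 1/125 → 1/250.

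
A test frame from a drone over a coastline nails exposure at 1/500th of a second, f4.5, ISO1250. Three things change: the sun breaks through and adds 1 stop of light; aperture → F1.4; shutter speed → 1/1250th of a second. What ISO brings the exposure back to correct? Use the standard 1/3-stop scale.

Scene light: 1 stop brighter.
Aperture: f/4.5 → f/4 → f/3.5 → f/3.2 → f/2.8 → f/2.5 → f/2.2 → f/2 → f/1.8 → f/1.6 → f/1.4 — 3 1/3 stops wider (brighter).
Shutter speed: 1/500 → 1/640 → 1/800 → 1/1000 → 1/1250 — 1 1/3 stops shorter (darker).
Net so far: 3 stops brighter. ISO: 1250 → 1000 → 800 → 640 → 500 → 400 → 320 → 250 → 200 → 160.

ISO 160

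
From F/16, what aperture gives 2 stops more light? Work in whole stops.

Aperture: f/16 → f/11 → f/8 — 2 stops opened up (brighter).

f/8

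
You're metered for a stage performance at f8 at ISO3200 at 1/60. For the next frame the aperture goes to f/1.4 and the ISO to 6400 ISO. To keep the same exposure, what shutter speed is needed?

1/4000s

Aperture: f/8 → f/5.6 → f/4 → f/2.8 → f/2 → f/1.4 — 5 stops larger aperture (brighter).
ISO: 3200 → 6400 — 1 stop higher (brighter).
Net change so far: 6 stops brighter. Offset with the shutter speed: 1/60 → 1/125 → 1/250 → 1/500 → 1/1000 → 1/2000 → 1/4000.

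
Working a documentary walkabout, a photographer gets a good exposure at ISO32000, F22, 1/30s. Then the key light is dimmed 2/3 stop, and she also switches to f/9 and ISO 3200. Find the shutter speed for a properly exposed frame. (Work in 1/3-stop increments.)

Scene light: 2/3 stop darker.
Aperture: f/22 → f/20 → f/18 → f/16 → f/14 → f/13 → f/11 → f/10 → f/9 — 2 2/3 stops larger aperture (brighter).
ISO: 32000 → 25600 → 20000 → 16000 → 12800 → 10000 → 8000 → 6400 → 5000 → 4000 → 3200 — 3 1/3 stops lower (darker).
Net so far: 1 1/3 stops darker. Shutter speed: 1/30 → 1/25 → 1/20 → 1/15 → 1/13.

1/13s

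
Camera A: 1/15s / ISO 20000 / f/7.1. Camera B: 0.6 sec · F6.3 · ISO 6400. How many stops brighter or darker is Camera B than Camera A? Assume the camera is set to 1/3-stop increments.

2 stops brighter

Aperture: f/7.1 → f/6.3 — 1/3 stop wider (brighter).
Shutter speed: 1/15 → 1/13 → 1/10 → 1/8 → 1/6 → 1/5 → 1/4 → 0.3 → 0.4 → 0.5 → 0.6 — 3 1/3 stops longer (brighter).
ISO: 20000 → 16000 → 12800 → 10000 → 8000 → 6400 — 1 2/3 stops lower (darker).
Net: +1/3 +3 1/3 −1 2/3 = +2 stops.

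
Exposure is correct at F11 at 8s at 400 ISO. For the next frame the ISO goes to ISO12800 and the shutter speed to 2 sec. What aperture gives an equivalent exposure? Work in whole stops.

f/32

ISO: 400 → 800 → 1600 → 3200 → 6400 → 12800 — 5 stops higher (brighter).
Shutter speed: 8 → 4 → 2 — 2 stops faster (darker).
Net change so far: 3 stops brighter. Offset with the aperture: f/11 → f/16 → f/22 → f/32.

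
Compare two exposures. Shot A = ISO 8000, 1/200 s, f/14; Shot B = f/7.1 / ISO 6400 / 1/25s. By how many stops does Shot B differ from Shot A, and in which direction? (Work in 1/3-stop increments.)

4 2/3 stops brighter

Aperture: f/14 → f/13 → f/11 → f/10 → f/9 → f/8 → f/7.1 — 2 stops opened up (brighter).
Shutter speed: 1/200 → 1/160 → 1/125 → 1/100 → 1/80 → 1/60 → 1/50 → 1/40 → 1/30 → 1/25 — 3 stops slower (brighter).
ISO: 8000 → 6400 — 1/3 stop dropped (darker).
Net: +2 +3 −1/3 = +4 2/3 stops.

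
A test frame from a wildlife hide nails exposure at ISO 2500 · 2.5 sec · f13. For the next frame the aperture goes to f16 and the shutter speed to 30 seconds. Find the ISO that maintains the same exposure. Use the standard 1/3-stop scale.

ISO 320

Aperture: f/13 → f/14 → f/16 — 2/3 stop narrower (darker).
Shutter speed: 2.5 → 3.2 → 4 → 5 → 6 → 8 → 10 → 13 → 15 → 20 → 25 → 30 — 3 2/3 stops longer (brighter).
Net change so far: 3 stops brighter. Offset with the ISO: 2500 → 2000 → 1600 → 1250 → 1000 → 800 → 640 → 500 → 400 → 320.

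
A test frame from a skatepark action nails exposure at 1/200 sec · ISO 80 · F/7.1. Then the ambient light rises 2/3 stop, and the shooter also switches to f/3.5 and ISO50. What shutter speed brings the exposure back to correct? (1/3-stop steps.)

Scene light: 2/3 stop brighter.
Aperture: f/7.1 → f/6.3 → f/5.6 → f/5 → f/4.5 → f/4 → f/3.5 — 2 stops opened up (brighter).
ISO: 80 → 64 → 50 — 2/3 stop lower (darker).
Net so far: 2 stops brighter. Shutter speed: 1/200 → 1/250 → 1/320 → 1/400 → 1/500 → 1/640 → 1/800.

1/800s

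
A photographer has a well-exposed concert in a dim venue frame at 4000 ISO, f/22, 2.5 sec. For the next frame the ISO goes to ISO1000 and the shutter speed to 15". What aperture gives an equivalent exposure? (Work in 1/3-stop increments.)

f/29

ISO: 4000 → 3200 → 2500 → 2000 → 1600 → 1250 → 1000 — 2 stops lower (darker).
Shutter speed: 2.5 → 3.2 → 4 → 5 → 6 → 8 → 10 → 13 → 15 — 2 2/3 stops slower (brighter).
Net change so far: 2/3 stop brighter. Offset with the aperture: f/22 → f/25 → f/29.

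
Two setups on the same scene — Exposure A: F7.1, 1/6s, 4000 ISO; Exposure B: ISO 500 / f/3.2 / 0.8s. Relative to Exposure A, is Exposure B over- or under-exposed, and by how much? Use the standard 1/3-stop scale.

Aperture: f/7.1 → f/6.3 → f/5.6 → f/5 → f/4.5 → f/4 → f/3.5 → f/3.2 — 2 1/3 stops opened up (brighter).
Shutter speed: 1/6 → 1/5 → 1/4 → 0.3 → 0.4 → 0.5 → 0.6 → 0.8 — 2 1/3 stops longer (brighter).
ISO: 4000 → 3200 → 2500 → 2000 → 1600 → 1250 → 1000 → 800 → 640 → 500 — 3 stops dropped (darker).
Net: +2 1/3 +2 1/3 −3 = +1 2/3 stops.

1 2/3 stops brighter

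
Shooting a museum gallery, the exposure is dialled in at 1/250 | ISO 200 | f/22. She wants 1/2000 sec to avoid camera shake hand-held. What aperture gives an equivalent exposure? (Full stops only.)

f/8

Shutter speed: 1/250 → 1/500 → 1/1000 → 1/2000 — 3 stops faster (darker).
Need 3 stops brighter from the aperture: f/22 → f/16 → f/11 → f/8.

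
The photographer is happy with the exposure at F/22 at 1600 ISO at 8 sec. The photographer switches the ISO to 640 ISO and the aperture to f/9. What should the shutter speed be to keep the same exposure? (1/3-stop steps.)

ISO: 1600 → 1250 → 1000 → 800 → 640 — 1 1/3 stops lower (darker).
Aperture: f/22 → f/20 → f/18 → f/16 → f/14 → f/13 → f/11 → f/10 → f/9 — 2 2/3 stops larger aperture (brighter).
Net change so far: 1 1/3 stops brighter. Offset with the shutter speed: 8 → 6 → 5 → 4 → 3.2.

3.2 s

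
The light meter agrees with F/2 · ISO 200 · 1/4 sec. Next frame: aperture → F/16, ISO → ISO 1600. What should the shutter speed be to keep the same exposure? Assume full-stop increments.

2 s

Aperture: f/2 → f/2.8 → f/4 → f/5.6 → f/8 → f/11 → f/16 — 6 stops narrower (darker).
ISO: 200 → 400 → 800 → 1600 — 3 stops higher (brighter).
Net change so far: 3 stops darker. Offset with the shutter speed: 1/4 → 1/2 → 1 → 2.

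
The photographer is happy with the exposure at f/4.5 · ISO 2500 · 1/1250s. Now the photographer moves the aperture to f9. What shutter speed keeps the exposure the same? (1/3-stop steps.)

1/320s

Aperture: f/4.5 → f/5 → f/5.6 → f/6.3 → f/7.1 → f/8 → f/9 — 2 stops narrower (darker).
Need 2 stops brighter from the shutter speed: 1/1250 → 1/1000 → 1/800 → 1/640 → 1/500 → 1/400 → 1/320.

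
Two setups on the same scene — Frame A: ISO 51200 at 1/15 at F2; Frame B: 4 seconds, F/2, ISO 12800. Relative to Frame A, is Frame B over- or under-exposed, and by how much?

4 stops brighter

Aperture: unchanged.
Shutter speed: 1/15 → 1/8 → 1/4 → 1/2 → 1 → 2 → 4 — 6 stops longer (brighter).
ISO: 51200 → 25600 → 12800 — 2 stops dropped (darker).
Net: +6 −2 = +4 stops.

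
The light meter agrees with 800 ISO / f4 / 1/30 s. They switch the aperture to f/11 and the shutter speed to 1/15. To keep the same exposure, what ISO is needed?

ISO 3200

Aperture: f/4 → f/5.6 → f/8 → f/11 — 3 stops smaller aperture (darker).
Shutter speed: 1/30 → 1/15 — 1 stop slower (brighter).
Net change so far: 2 stops darker. Offset with the ISO: 800 → 1600 → 3200.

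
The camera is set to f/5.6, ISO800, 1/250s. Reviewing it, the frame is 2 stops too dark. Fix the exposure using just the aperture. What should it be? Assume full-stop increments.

Underexposed by 2 stops → need 2 stops brighter.
Aperture: f/5.6 → f/4 → f/2.8.

f/2.8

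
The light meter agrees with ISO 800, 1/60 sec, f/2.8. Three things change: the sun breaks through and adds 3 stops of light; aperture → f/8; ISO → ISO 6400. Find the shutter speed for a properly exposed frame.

1/500s

Scene light: 3 stops brighter.
Aperture: f/2.8 → f/4 → f/5.6 → f/8 — 3 stops stopped down (darker).
ISO: 800 → 1600 → 3200 → 6400 — 3 stops raised (brighter).
Net so far: 3 stops brighter. Shutter speed: 1/60 → 1/125 → 1/250 → 1/500.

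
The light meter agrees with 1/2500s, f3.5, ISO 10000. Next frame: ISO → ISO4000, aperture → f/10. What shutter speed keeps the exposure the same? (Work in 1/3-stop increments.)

1/125s

ISO: 10000 → 8000 → 6400 → 5000 → 4000 — 1 1/3 stops dropped (darker).
Aperture: f/3.5 → f/4 → f/4.5 → f/5 → f/5.6 → f/6.3 → f/7.1 → f/8 → f/9 → f/10 — 3 stops stopped down (darker).
Net change so far: 4 1/3 stops darker. Offset with the shutter speed: 1/2500 → 1/2000 → 1/1600 → 1/1250 → 1/1000 → 1/800 → 1/640 → 1/500 → 1/400 → 1/320 → 1/250 → 1/200 → 1/160 → 1/125.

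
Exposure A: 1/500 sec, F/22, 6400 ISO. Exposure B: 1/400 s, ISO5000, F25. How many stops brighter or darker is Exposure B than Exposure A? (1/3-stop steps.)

1/3 stop darker

Aperture: f/22 → f/25 — 1/3 stop stopped down (darker).
Shutter speed: 1/500 → 1/400 — 1/3 stop longer (brighter).
ISO: 6400 → 5000 — 1/3 stop lower (darker).
Net: −1/3 +1/3 −1/3 = −1/3 stops.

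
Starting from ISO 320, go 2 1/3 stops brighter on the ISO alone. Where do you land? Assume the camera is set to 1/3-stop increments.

ISO: 320 → 400 → 500 → 640 → 800 → 1000 → 1250 → 1600 — 2 1/3 stops higher (brighter).

ISO 1600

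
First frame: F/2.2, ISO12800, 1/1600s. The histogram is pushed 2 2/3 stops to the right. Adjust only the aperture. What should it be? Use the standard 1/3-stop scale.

f/5.6

Overexposed by 2 2/3 stops → need 2 2/3 stops darker.
Aperture: f/2.2 → f/2.5 → f/2.8 → f/3.2 → f/3.5 → f/4 → f/4.5 → f/5 → f/5.6.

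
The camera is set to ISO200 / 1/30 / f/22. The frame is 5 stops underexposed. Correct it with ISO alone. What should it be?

ISO 6400

Underexposed by 5 stops → need 5 stops brighter.
ISO: 200 → 400 → 800 → 1600 → 3200 → 6400.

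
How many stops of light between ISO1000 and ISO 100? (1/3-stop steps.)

3 1/3 stops

1000 → 800 → 640 → 500 → 400 → 320 → 250 → 200 → 160 → 125 → 100 — count the steps: 10 third-stops = 3 1/3 stops.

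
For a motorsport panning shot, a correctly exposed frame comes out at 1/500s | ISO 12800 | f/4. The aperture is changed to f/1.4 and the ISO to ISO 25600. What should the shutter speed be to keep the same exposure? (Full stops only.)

1/8000s

Aperture: f/4 → f/2.8 → f/2 → f/1.4 — 3 stops larger aperture (brighter).
ISO: 12800 → 25600 — 1 stop higher (brighter).
Net change so far: 4 stops brighter. Offset with the shutter speed: 1/500 → 1/1000 → 1/2000 → 1/4000 → 1/8000.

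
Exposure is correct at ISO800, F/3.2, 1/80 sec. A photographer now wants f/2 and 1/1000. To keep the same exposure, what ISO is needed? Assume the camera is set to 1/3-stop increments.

ISO 4000

Aperture: f/3.2 → f/2.8 → f/2.5 → f/2.2 → f/2 — 1 1/3 stops wider (brighter).
Shutter speed: 1/80 → 1/100 → 1/125 → 1/160 → 1/200 → 1/250 → 1/320 → 1/400 → 1/500 → 1/640 → 1/800 → 1/1000 — 3 2/3 stops faster (darker).
Net change so far: 2 1/3 stops darker. Offset with the ISO: 800 → 1000 → 1250 → 1600 → 2000 → 2500 → 3200 → 4000.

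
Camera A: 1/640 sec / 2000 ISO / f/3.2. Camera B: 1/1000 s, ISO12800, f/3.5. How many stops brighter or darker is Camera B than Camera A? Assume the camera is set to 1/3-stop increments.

1 2/3 stops brighter

Aperture: f/3.2 → f/3.5 — 1/3 stop smaller aperture (darker).
Shutter speed: 1/640 → 1/800 → 1/1000 — 2/3 stop shorter (darker).
ISO: 2000 → 2500 → 3200 → 4000 → 5000 → 6400 → 8000 → 10000 → 12800 — 2 2/3 stops higher (brighter).
Net: −1/3 −2/3 +2 2/3 = +1 2/3 stops.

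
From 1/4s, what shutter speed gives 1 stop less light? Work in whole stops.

Shutter speed: 1/4 → 1/8 — 1 stop shorter (darker).

1/8s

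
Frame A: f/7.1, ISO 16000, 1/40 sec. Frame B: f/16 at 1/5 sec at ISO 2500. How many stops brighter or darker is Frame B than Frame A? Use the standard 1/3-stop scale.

2 stops darker

Aperture: f/7.1 → f/8 → f/9 → f/10 → f/11 → f/13 → f/14 → f/16 — 2 1/3 stops stopped down (darker).
Shutter speed: 1/40 → 1/30 → 1/25 → 1/20 → 1/15 → 1/13 → 1/10 → 1/8 → 1/6 → 1/5 — 3 stops longer (brighter).
ISO: 16000 → 12800 → 10000 → 8000 → 6400 → 5000 → 4000 → 3200 → 2500 — 2 2/3 stops lower (darker).
Net: −2 1/3 +3 −2 2/3 = −2 stops.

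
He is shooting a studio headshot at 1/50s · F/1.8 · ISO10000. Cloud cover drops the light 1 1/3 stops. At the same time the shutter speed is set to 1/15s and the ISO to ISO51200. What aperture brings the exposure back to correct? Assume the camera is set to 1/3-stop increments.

f/4.5

Scene light: 1 1/3 stops darker.
Shutter speed: 1/50 → 1/40 → 1/30 → 1/25 → 1/20 → 1/15 — 1 2/3 stops longer (brighter).
ISO: 10000 → 12800 → 16000 → 20000 → 25600 → 32000 → 40000 → 51200 — 2 1/3 stops raised (brighter).
Net so far: 2 2/3 stops brighter. Aperture: f/1.8 → f/2 → f/2.2 → f/2.5 → f/2.8 → f/3.2 → f/3.5 → f/4 → f/4.5.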